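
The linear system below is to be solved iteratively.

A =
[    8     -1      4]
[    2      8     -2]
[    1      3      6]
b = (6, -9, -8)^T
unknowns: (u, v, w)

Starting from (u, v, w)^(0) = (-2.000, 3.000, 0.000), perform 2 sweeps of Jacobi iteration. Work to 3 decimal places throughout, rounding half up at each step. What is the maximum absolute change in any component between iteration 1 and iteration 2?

Iteration 1:
  u = (6 - (-1)·3.000 - (4)·0.000) / (8) = 1.125
  v = (-9 - (2)·-2.000 - (-2)·0.000) / (8) = -0.625
  w = (-8 - (1)·-2.000 - (3)·3.000) / (6) = -2.500
Iteration 2:
  u = (6 - (-1)·-0.625 - (4)·-2.500) / (8) = 1.922
  v = (-9 - (2)·1.125 - (-2)·-2.500) / (8) = -2.031
  w = (-8 - (1)·1.125 - (3)·-0.625) / (6) = -1.208
Change: (0.797, -1.406, 1.292) → max |·| = 1.406

1.406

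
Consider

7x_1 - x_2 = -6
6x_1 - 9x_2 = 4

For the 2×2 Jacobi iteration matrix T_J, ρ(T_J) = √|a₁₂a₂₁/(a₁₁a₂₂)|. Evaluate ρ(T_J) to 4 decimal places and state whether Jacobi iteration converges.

0.3086

a₁₂a₂₁/(a₁₁a₂₂) = (-1)·(6) / ((7)·(-9)) = 0.095238
ρ = √|0.095238| = √0.095238 = 0.3086
ρ < 1, so Jacobi converges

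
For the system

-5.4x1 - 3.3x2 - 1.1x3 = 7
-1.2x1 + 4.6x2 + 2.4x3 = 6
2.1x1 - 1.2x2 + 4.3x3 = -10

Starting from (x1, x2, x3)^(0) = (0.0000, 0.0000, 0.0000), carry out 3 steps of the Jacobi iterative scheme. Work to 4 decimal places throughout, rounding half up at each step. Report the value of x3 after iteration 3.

Iteration 1:
  x1 = (7 - (-3.3)·0.0000 - (-1.1)·0.0000) / (-5.4) = -1.2963
  x2 = (6 - (-1.2)·0.0000 - (2.4)·0.0000) / (4.6) = 1.3043
  x3 = (-10 - (2.1)·0.0000 - (-1.2)·0.0000) / (4.3) = -2.3256
Iteration 2:
  x1 = (7 - (-3.3)·1.3043 - (-1.1)·-2.3256) / (-5.4) = -1.6196
  x2 = (6 - (-1.2)·-1.2963 - (2.4)·-2.3256) / (4.6) = 2.1795
  x3 = (-10 - (2.1)·-1.2963 - (-1.2)·1.3043) / (4.3) = -1.3285
Iteration 3:
  x1 = (7 - (-3.3)·2.1795 - (-1.1)·-1.3285) / (-5.4) = -2.3576
  x2 = (6 - (-1.2)·-1.6196 - (2.4)·-1.3285) / (4.6) = 1.5750
  x3 = (-10 - (2.1)·-1.6196 - (-1.2)·2.1795) / (4.3) = -0.9264

-0.9264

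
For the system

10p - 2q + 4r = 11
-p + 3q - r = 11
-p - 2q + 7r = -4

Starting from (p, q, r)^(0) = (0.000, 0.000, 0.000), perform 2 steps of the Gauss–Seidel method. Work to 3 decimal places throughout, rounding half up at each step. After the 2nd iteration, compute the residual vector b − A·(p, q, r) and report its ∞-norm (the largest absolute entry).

Iteration 1:
  p = (11 - (-2)·0.000 - (4)·0.000) / (10) = 1.100
  q = (11 - (-1)·1.100 - (-1)·0.000) / (3) = 4.033
  r = (-4 - (-1)·1.100 - (-2)·4.033) / (7) = 0.738
Iteration 2:
  p = (11 - (-2)·4.033 - (4)·0.738) / (10) = 1.611
  q = (11 - (-1)·1.611 - (-1)·0.738) / (3) = 4.450
  r = (-4 - (-1)·1.611 - (-2)·4.450) / (7) = 0.930
Residual b − A·x = (0.070, 0.191, 0.001); ∞-norm = 0.191

0.191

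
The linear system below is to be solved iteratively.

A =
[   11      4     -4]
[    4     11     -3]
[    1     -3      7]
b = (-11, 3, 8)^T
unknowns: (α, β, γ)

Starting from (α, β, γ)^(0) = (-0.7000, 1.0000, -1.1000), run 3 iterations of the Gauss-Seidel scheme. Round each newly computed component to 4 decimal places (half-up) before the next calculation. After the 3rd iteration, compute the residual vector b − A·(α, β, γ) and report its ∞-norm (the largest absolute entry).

0.1091

Iteration 1:
  α = (-11 - (4)·1.0000 - (-4)·-1.1000) / (11) = -1.7636
  β = (3 - (4)·-1.7636 - (-3)·-1.1000) / (11) = 0.6140
  γ = (8 - (1)·-1.7636 - (-3)·0.6140) / (7) = 1.6579
Iteration 2:
  α = (-11 - (4)·0.6140 - (-4)·1.6579) / (11) = -0.6204
  β = (3 - (4)·-0.6204 - (-3)·1.6579) / (11) = 0.9505
  γ = (8 - (1)·-0.6204 - (-3)·0.9505) / (7) = 1.6388
Iteration 3:
  α = (-11 - (4)·0.9505 - (-4)·1.6388) / (11) = -0.7497
  β = (3 - (4)·-0.7497 - (-3)·1.6388) / (11) = 0.9923
  γ = (8 - (1)·-0.7497 - (-3)·0.9923) / (7) = 1.6752
Residual b − A·x = (-0.0217, 0.1091, 0.0002); ∞-norm = 0.1091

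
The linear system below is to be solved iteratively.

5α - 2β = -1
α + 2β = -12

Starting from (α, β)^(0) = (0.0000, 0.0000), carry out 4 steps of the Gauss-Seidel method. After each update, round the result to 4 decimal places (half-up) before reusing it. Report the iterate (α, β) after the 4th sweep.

(-2.1824, -4.9088)

Iteration 1:
  α = (-1 - (-2)·0.0000) / (5) = -0.2000
  β = (-12 - (1)·-0.2000) / (2) = -5.9000
Iteration 2:
  α = (-1 - (-2)·-5.9000) / (5) = -2.5600
  β = (-12 - (1)·-2.5600) / (2) = -4.7200
Iteration 3:
  α = (-1 - (-2)·-4.7200) / (5) = -2.0880
  β = (-12 - (1)·-2.0880) / (2) = -4.9560
Iteration 4:
  α = (-1 - (-2)·-4.9560) / (5) = -2.1824
  β = (-12 - (1)·-2.1824) / (2) = -4.9088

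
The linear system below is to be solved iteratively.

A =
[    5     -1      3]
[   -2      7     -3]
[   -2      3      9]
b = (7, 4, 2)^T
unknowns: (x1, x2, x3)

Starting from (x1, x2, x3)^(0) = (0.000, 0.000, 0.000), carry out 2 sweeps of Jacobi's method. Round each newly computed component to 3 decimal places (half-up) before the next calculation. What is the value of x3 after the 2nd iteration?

0.343

Iteration 1:
  x1 = (7 - (-1)·0.000 - (3)·0.000) / (5) = 1.400
  x2 = (4 - (-2)·0.000 - (-3)·0.000) / (7) = 0.571
  x3 = (2 - (-2)·0.000 - (3)·0.000) / (9) = 0.222
Iteration 2:
  x1 = (7 - (-1)·0.571 - (3)·0.222) / (5) = 1.381
  x2 = (4 - (-2)·1.400 - (-3)·0.222) / (7) = 1.067
  x3 = (2 - (-2)·1.400 - (3)·0.571) / (9) = 0.343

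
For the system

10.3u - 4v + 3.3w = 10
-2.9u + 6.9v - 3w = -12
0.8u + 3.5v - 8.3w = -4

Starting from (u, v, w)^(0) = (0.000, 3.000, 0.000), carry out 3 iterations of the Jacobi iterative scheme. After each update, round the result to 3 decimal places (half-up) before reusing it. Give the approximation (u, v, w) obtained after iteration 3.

(0.954, -1.870, 0.422)

Iteration 1:
  u = (10 - (-4)·3.000 - (3.3)·0.000) / (10.3) = 2.136
  v = (-12 - (-2.9)·0.000 - (-3)·0.000) / (6.9) = -1.739
  w = (-4 - (0.8)·0.000 - (3.5)·3.000) / (-8.3) = 1.747
Iteration 2:
  u = (10 - (-4)·-1.739 - (3.3)·1.747) / (10.3) = -0.264
  v = (-12 - (-2.9)·2.136 - (-3)·1.747) / (6.9) = -0.082
  w = (-4 - (0.8)·2.136 - (3.5)·-1.739) / (-8.3) = -0.046
Iteration 3:
  u = (10 - (-4)·-0.082 - (3.3)·-0.046) / (10.3) = 0.954
  v = (-12 - (-2.9)·-0.264 - (-3)·-0.046) / (6.9) = -1.870
  w = (-4 - (0.8)·-0.264 - (3.5)·-0.082) / (-8.3) = 0.422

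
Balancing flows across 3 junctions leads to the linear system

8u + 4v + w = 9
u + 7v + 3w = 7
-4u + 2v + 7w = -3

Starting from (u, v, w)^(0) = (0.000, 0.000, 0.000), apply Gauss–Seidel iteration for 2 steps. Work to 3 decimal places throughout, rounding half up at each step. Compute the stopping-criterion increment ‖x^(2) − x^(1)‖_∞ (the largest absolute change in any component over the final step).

Iteration 1:
  u = (9 - (4)·0.000 - (1)·0.000) / (8) = 1.125
  v = (7 - (1)·1.125 - (3)·0.000) / (7) = 0.839
  w = (-3 - (-4)·1.125 - (2)·0.839) / (7) = -0.025
Iteration 2:
  u = (9 - (4)·0.839 - (1)·-0.025) / (8) = 0.709
  v = (7 - (1)·0.709 - (3)·-0.025) / (7) = 0.909
  w = (-3 - (-4)·0.709 - (2)·0.909) / (7) = -0.283
Change: (-0.416, 0.070, -0.258) → max |·| = 0.416

0.416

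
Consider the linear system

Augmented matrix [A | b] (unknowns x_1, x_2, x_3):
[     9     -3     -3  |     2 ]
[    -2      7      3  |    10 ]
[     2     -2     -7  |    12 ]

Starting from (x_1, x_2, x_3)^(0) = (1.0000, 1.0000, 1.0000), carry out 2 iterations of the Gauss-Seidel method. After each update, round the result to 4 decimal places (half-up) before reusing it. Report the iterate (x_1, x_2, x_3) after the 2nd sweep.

Iteration 1:
  x_1 = (2 - (-3)·1.0000 - (-3)·1.0000) / (9) = 0.8889
  x_2 = (10 - (-2)·0.8889 - (3)·1.0000) / (7) = 1.2540
  x_3 = (12 - (2)·0.8889 - (-2)·1.2540) / (-7) = -1.8186
Iteration 2:
  x_1 = (2 - (-3)·1.2540 - (-3)·-1.8186) / (9) = 0.0340
  x_2 = (10 - (-2)·0.0340 - (3)·-1.8186) / (7) = 2.2177
  x_3 = (12 - (2)·0.0340 - (-2)·2.2177) / (-7) = -2.3382

(0.0340, 2.2177, -2.3382)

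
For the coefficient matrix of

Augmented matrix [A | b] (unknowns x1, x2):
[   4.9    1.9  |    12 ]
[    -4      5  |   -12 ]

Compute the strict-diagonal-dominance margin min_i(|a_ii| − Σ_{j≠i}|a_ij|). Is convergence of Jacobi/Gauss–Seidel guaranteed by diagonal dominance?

row 1: |4.9| − (1.9) = 3
row 2: |5| − (4) = 1
minimum over rows = 1 → strictly diagonally dominant (convergence guaranteed)

1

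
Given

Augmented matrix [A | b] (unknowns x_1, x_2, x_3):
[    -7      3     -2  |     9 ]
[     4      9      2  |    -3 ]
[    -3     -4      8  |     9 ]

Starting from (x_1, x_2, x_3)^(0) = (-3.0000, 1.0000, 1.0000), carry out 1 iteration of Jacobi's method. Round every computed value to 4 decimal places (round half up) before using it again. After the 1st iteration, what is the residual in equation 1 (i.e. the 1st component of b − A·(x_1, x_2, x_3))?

Iteration 1:
  x_1 = (9 - (3)·1.0000 - (-2)·1.0000) / (-7) = -1.1429
  x_2 = (-3 - (4)·-3.0000 - (2)·1.0000) / (9) = 0.7778
  x_3 = (9 - (-3)·-3.0000 - (-4)·1.0000) / (8) = 0.5000
Residual b − A·x = (-0.3337, -6.4286, 4.6825)

-0.3337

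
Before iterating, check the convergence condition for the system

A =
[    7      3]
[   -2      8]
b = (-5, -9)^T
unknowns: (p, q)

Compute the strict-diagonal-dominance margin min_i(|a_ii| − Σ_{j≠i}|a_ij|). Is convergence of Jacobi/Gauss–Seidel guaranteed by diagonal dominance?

4

row 1: |7| − (3) = 4
row 2: |8| − (2) = 6
minimum over rows = 4 → strictly diagonally dominant (convergence guaranteed)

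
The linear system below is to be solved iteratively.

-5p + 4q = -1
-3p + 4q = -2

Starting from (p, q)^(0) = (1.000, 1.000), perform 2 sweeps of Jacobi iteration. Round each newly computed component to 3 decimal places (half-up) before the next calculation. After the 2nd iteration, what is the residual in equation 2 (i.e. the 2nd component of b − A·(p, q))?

Iteration 1:
  p = (-1 - (4)·1.000) / (-5) = 1.000
  q = (-2 - (-3)·1.000) / (4) = 0.250
Iteration 2:
  p = (-1 - (4)·0.250) / (-5) = 0.400
  q = (-2 - (-3)·1.000) / (4) = 0.250
Residual b − A·x = (0.000, -1.800)

-1.800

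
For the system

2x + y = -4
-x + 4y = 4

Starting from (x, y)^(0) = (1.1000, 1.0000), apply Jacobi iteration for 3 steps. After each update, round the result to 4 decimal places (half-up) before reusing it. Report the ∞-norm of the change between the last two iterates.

0.4500

Iteration 1:
  x = (-4 - (1)·1.0000) / (2) = -2.5000
  y = (4 - (-1)·1.1000) / (4) = 1.2750
Iteration 2:
  x = (-4 - (1)·1.2750) / (2) = -2.6375
  y = (4 - (-1)·-2.5000) / (4) = 0.3750
Iteration 3:
  x = (-4 - (1)·0.3750) / (2) = -2.1875
  y = (4 - (-1)·-2.6375) / (4) = 0.3406
Change: (0.4500, -0.0344) → max |·| = 0.4500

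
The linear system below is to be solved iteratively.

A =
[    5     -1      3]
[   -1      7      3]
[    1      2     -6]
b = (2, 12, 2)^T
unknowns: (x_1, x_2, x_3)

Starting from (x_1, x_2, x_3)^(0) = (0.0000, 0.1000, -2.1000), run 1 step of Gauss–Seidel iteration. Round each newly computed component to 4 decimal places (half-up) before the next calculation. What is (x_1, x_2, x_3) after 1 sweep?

Iteration 1:
  x_1 = (2 - (-1)·0.1000 - (3)·-2.1000) / (5) = 1.6800
  x_2 = (12 - (-1)·1.6800 - (3)·-2.1000) / (7) = 2.8543
  x_3 = (2 - (1)·1.6800 - (2)·2.8543) / (-6) = 0.8981

(1.6800, 2.8543, 0.8981)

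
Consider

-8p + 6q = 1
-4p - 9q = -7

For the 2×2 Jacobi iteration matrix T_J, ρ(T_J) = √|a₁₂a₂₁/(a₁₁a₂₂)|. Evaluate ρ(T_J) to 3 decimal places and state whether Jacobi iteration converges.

a₁₂a₂₁/(a₁₁a₂₂) = (6)·(-4) / ((-8)·(-9)) = -0.333333
ρ = √|-0.333333| = √0.333333 = 0.577
ρ < 1, so Jacobi converges

0.577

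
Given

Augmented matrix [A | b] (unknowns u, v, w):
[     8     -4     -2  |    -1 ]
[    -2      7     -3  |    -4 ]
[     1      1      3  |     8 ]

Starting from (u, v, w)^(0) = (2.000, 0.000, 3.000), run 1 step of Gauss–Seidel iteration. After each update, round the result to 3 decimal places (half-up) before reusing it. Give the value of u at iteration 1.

0.625

Iteration 1:
  u = (-1 - (-4)·0.000 - (-2)·3.000) / (8) = 0.625
  v = (-4 - (-2)·0.625 - (-3)·3.000) / (7) = 0.893
  w = (8 - (1)·0.625 - (1)·0.893) / (3) = 2.161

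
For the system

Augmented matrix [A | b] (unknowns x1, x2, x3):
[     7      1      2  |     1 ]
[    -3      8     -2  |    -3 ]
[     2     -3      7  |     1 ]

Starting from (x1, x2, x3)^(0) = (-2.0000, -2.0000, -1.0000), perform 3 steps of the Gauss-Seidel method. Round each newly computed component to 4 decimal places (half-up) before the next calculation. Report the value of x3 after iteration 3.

-0.0521

Iteration 1:
  x1 = (1 - (1)·-2.0000 - (2)·-1.0000) / (7) = 0.7143
  x2 = (-3 - (-3)·0.7143 - (-2)·-1.0000) / (8) = -0.3571
  x3 = (1 - (2)·0.7143 - (-3)·-0.3571) / (7) = -0.2143
Iteration 2:
  x1 = (1 - (1)·-0.3571 - (2)·-0.2143) / (7) = 0.2551
  x2 = (-3 - (-3)·0.2551 - (-2)·-0.2143) / (8) = -0.3329
  x3 = (1 - (2)·0.2551 - (-3)·-0.3329) / (7) = -0.0727
Iteration 3:
  x1 = (1 - (1)·-0.3329 - (2)·-0.0727) / (7) = 0.2112
  x2 = (-3 - (-3)·0.2112 - (-2)·-0.0727) / (8) = -0.3140
  x3 = (1 - (2)·0.2112 - (-3)·-0.3140) / (7) = -0.0521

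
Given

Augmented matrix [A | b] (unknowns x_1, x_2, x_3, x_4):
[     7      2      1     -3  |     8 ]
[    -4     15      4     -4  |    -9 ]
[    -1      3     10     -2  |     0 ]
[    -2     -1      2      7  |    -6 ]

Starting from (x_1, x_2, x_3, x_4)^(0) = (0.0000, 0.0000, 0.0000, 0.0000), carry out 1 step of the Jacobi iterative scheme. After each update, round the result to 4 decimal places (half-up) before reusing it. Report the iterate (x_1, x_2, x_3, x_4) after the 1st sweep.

(1.1429, -0.6000, 0.0000, -0.8571)

Iteration 1:
  x_1 = (8 - (2)·0.0000 - (1)·0.0000 - (-3)·0.0000) / (7) = 1.1429
  x_2 = (-9 - (-4)·0.0000 - (4)·0.0000 - (-4)·0.0000) / (15) = -0.6000
  x_3 = (0 - (-1)·0.0000 - (3)·0.0000 - (-2)·0.0000) / (10) = 0.0000
  x_4 = (-6 - (-2)·0.0000 - (-1)·0.0000 - (2)·0.0000) / (7) = -0.8571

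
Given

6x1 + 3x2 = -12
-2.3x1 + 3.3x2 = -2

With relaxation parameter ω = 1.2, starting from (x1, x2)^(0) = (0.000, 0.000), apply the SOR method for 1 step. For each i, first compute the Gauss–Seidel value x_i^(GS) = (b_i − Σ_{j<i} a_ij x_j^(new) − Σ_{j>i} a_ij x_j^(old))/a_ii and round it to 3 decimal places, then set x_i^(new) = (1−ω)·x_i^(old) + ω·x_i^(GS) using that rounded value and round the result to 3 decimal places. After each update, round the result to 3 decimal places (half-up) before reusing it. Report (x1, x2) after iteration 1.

(-2.400, -2.735)

Iteration 1:
  x1: GS value = (-12 - (3)·0.000) / (6) = -2.000;  x1 ← (1−ω)·0.000 + ω·-2.000 = -2.400
  x2: GS value = (-2 - (-2.3)·-2.400) / (3.3) = -2.279;  x2 ← (1−ω)·0.000 + ω·-2.279 = -2.735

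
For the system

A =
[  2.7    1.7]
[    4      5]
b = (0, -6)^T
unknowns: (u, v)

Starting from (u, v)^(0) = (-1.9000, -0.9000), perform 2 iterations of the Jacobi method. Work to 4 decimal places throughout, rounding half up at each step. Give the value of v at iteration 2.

-1.6534

Iteration 1:
  u = (0 - (1.7)·-0.9000) / (2.7) = 0.5667
  v = (-6 - (4)·-1.9000) / (5) = 0.3200
Iteration 2:
  u = (0 - (1.7)·0.3200) / (2.7) = -0.2015
  v = (-6 - (4)·0.5667) / (5) = -1.6534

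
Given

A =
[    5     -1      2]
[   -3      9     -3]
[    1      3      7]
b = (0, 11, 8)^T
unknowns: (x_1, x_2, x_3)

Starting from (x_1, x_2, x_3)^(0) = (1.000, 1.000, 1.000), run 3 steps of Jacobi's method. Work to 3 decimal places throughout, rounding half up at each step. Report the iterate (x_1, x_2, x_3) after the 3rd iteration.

(0.124, 1.393, 0.545)

Iteration 1:
  x_1 = (0 - (-1)·1.000 - (2)·1.000) / (5) = -0.200
  x_2 = (11 - (-3)·1.000 - (-3)·1.000) / (9) = 1.889
  x_3 = (8 - (1)·1.000 - (3)·1.000) / (7) = 0.571
Iteration 2:
  x_1 = (0 - (-1)·1.889 - (2)·0.571) / (5) = 0.149
  x_2 = (11 - (-3)·-0.200 - (-3)·0.571) / (9) = 1.346
  x_3 = (8 - (1)·-0.200 - (3)·1.889) / (7) = 0.362
Iteration 3:
  x_1 = (0 - (-1)·1.346 - (2)·0.362) / (5) = 0.124
  x_2 = (11 - (-3)·0.149 - (-3)·0.362) / (9) = 1.393
  x_3 = (8 - (1)·0.149 - (3)·1.346) / (7) = 0.545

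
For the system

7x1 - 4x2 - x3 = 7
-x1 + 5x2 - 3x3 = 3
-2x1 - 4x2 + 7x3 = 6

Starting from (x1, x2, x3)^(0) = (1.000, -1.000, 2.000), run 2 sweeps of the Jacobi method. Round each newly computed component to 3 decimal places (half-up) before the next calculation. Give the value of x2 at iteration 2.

1.085

Iteration 1:
  x1 = (7 - (-4)·-1.000 - (-1)·2.000) / (7) = 0.714
  x2 = (3 - (-1)·1.000 - (-3)·2.000) / (5) = 2.000
  x3 = (6 - (-2)·1.000 - (-4)·-1.000) / (7) = 0.571
Iteration 2:
  x1 = (7 - (-4)·2.000 - (-1)·0.571) / (7) = 2.224
  x2 = (3 - (-1)·0.714 - (-3)·0.571) / (5) = 1.085
  x3 = (6 - (-2)·0.714 - (-4)·2.000) / (7) = 2.204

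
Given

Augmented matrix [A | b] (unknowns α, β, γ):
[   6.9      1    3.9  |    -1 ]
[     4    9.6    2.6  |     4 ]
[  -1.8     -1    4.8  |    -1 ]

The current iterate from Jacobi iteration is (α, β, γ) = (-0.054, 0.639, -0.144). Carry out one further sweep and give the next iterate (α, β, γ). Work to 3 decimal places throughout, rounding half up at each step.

One sweep:
  α = (-1 - (1)·0.639 - (3.9)·-0.144) / (6.9) = -0.156
  β = (4 - (4)·-0.054 - (2.6)·-0.144) / (9.6) = 0.478
  γ = (-1 - (-1.8)·-0.054 - (-1)·0.639) / (4.8) = -0.095

(-0.156, 0.478, -0.095)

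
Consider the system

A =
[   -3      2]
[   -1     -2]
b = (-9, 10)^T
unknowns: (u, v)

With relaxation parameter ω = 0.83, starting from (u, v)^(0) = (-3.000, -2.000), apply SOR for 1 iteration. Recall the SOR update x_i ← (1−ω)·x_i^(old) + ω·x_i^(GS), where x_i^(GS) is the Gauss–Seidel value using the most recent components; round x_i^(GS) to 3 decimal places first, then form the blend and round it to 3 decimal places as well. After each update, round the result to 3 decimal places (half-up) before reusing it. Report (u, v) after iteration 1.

Iteration 1:
  u: GS value = (-9 - (2)·-2.000) / (-3) = 1.667;  u ← (1−ω)·-3.000 + ω·1.667 = 0.874
  v: GS value = (10 - (-1)·0.874) / (-2) = -5.437;  v ← (1−ω)·-2.000 + ω·-5.437 = -4.853

(0.874, -4.853)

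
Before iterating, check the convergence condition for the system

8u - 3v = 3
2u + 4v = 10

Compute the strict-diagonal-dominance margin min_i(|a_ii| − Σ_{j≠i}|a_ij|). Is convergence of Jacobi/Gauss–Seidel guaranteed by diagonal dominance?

row 1: |8| − (3) = 5
row 2: |4| − (2) = 2
minimum over rows = 2 → strictly diagonally dominant (convergence guaranteed)

2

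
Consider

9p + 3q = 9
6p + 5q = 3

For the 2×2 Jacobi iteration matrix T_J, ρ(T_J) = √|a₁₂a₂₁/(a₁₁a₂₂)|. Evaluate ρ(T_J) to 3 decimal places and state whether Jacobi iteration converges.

a₁₂a₂₁/(a₁₁a₂₂) = (3)·(6) / ((9)·(5)) = 0.400000
ρ = √|0.400000| = √0.400000 = 0.632
ρ < 1, so Jacobi converges

0.632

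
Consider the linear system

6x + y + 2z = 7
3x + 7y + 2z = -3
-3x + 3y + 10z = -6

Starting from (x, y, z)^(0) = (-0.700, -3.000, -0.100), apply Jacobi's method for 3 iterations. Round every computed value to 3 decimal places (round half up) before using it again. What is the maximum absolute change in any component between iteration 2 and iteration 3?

Iteration 1:
  x = (7 - (1)·-3.000 - (2)·-0.100) / (6) = 1.700
  y = (-3 - (3)·-0.700 - (2)·-0.100) / (7) = -0.100
  z = (-6 - (-3)·-0.700 - (3)·-3.000) / (10) = 0.090
Iteration 2:
  x = (7 - (1)·-0.100 - (2)·0.090) / (6) = 1.153
  y = (-3 - (3)·1.700 - (2)·0.090) / (7) = -1.183
  z = (-6 - (-3)·1.700 - (3)·-0.100) / (10) = -0.060
Iteration 3:
  x = (7 - (1)·-1.183 - (2)·-0.060) / (6) = 1.384
  y = (-3 - (3)·1.153 - (2)·-0.060) / (7) = -0.906
  z = (-6 - (-3)·1.153 - (3)·-1.183) / (10) = 0.101
Change: (0.231, 0.277, 0.161) → max |·| = 0.277

0.277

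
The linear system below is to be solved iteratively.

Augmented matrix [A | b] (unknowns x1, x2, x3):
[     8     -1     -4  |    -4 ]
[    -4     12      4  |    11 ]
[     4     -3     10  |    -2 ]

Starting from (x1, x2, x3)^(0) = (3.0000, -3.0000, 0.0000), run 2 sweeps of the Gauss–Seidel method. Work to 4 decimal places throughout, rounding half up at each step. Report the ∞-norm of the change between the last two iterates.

0.6219

Iteration 1:
  x1 = (-4 - (-1)·-3.0000 - (-4)·0.0000) / (8) = -0.8750
  x2 = (11 - (-4)·-0.8750 - (4)·0.0000) / (12) = 0.6250
  x3 = (-2 - (4)·-0.8750 - (-3)·0.6250) / (10) = 0.3375
Iteration 2:
  x1 = (-4 - (-1)·0.6250 - (-4)·0.3375) / (8) = -0.2531
  x2 = (11 - (-4)·-0.2531 - (4)·0.3375) / (12) = 0.7198
  x3 = (-2 - (4)·-0.2531 - (-3)·0.7198) / (10) = 0.1172
Change: (0.6219, 0.0948, -0.2203) → max |·| = 0.6219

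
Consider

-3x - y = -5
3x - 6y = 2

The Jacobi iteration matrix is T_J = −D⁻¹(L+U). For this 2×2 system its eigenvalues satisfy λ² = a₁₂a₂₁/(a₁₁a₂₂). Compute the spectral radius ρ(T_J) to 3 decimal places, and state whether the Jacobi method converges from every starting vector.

0.408

a₁₂a₂₁/(a₁₁a₂₂) = (-1)·(3) / ((-3)·(-6)) = -0.166667
ρ = √|-0.166667| = √0.166667 = 0.408
ρ < 1, so Jacobi converges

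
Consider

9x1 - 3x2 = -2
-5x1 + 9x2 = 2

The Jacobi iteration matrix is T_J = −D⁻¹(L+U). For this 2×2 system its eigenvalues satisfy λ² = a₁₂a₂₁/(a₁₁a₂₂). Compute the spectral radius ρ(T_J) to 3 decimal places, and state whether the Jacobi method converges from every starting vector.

a₁₂a₂₁/(a₁₁a₂₂) = (-3)·(-5) / ((9)·(9)) = 0.185185
ρ = √|0.185185| = √0.185185 = 0.430
ρ < 1, so Jacobi converges

0.430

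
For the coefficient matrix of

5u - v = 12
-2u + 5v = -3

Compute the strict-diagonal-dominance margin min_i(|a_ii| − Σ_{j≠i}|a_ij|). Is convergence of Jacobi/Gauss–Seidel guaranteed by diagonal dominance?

3

row 1: |5| − (1) = 4
row 2: |5| − (2) = 3
minimum over rows = 3 → strictly diagonally dominant (convergence guaranteed)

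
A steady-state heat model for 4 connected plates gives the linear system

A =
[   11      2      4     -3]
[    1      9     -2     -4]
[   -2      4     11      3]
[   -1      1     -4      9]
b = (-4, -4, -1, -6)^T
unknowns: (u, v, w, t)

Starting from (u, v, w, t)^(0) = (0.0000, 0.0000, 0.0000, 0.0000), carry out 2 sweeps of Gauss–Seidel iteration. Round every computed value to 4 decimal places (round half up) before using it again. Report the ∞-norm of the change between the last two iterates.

Iteration 1:
  u = (-4 - (2)·0.0000 - (4)·0.0000 - (-3)·0.0000) / (11) = -0.3636
  v = (-4 - (1)·-0.3636 - (-2)·0.0000 - (-4)·0.0000) / (9) = -0.4040
  w = (-1 - (-2)·-0.3636 - (4)·-0.4040 - (3)·0.0000) / (11) = -0.0101
  t = (-6 - (-1)·-0.3636 - (1)·-0.4040 - (-4)·-0.0101) / (9) = -0.6667
Iteration 2:
  u = (-4 - (2)·-0.4040 - (4)·-0.0101 - (-3)·-0.6667) / (11) = -0.4683
  v = (-4 - (1)·-0.4683 - (-2)·-0.0101 - (-4)·-0.6667) / (9) = -0.6910
  w = (-1 - (-2)·-0.4683 - (4)·-0.6910 - (3)·-0.6667) / (11) = 0.2570
  t = (-6 - (-1)·-0.4683 - (1)·-0.6910 - (-4)·0.2570) / (9) = -0.5277
Change: (-0.1047, -0.2870, 0.2671, 0.1390) → max |·| = 0.2870

0.2870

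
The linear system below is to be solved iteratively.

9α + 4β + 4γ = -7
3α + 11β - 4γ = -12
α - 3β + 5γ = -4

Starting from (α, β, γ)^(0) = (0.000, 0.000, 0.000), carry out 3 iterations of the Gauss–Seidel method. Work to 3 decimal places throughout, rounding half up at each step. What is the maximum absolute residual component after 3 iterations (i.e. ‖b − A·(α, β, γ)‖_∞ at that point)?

2.789

Iteration 1:
  α = (-7 - (4)·0.000 - (4)·0.000) / (9) = -0.778
  β = (-12 - (3)·-0.778 - (-4)·0.000) / (11) = -0.879
  γ = (-4 - (1)·-0.778 - (-3)·-0.879) / (5) = -1.172
Iteration 2:
  α = (-7 - (4)·-0.879 - (4)·-1.172) / (9) = 0.134
  β = (-12 - (3)·0.134 - (-4)·-1.172) / (11) = -1.554
  γ = (-4 - (1)·0.134 - (-3)·-1.554) / (5) = -1.759
Iteration 3:
  α = (-7 - (4)·-1.554 - (4)·-1.759) / (9) = 0.695
  β = (-12 - (3)·0.695 - (-4)·-1.759) / (11) = -1.920
  γ = (-4 - (1)·0.695 - (-3)·-1.920) / (5) = -2.091
Residual b − A·x = (2.789, -1.329, 0.000); ∞-norm = 2.789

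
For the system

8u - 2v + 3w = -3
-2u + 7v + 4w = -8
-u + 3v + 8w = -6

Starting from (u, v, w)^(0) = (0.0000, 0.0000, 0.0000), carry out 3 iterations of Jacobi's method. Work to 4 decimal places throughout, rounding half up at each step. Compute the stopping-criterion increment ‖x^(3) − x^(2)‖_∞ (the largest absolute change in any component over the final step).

Iteration 1:
  u = (-3 - (-2)·0.0000 - (3)·0.0000) / (8) = -0.3750
  v = (-8 - (-2)·0.0000 - (4)·0.0000) / (7) = -1.1429
  w = (-6 - (-1)·0.0000 - (3)·0.0000) / (8) = -0.7500
Iteration 2:
  u = (-3 - (-2)·-1.1429 - (3)·-0.7500) / (8) = -0.3795
  v = (-8 - (-2)·-0.3750 - (4)·-0.7500) / (7) = -0.8214
  w = (-6 - (-1)·-0.3750 - (3)·-1.1429) / (8) = -0.3683
Iteration 3:
  u = (-3 - (-2)·-0.8214 - (3)·-0.3683) / (8) = -0.4422
  v = (-8 - (-2)·-0.3795 - (4)·-0.3683) / (7) = -1.0408
  w = (-6 - (-1)·-0.3795 - (3)·-0.8214) / (8) = -0.4894
Change: (-0.0627, -0.2194, -0.1211) → max |·| = 0.2194

0.2194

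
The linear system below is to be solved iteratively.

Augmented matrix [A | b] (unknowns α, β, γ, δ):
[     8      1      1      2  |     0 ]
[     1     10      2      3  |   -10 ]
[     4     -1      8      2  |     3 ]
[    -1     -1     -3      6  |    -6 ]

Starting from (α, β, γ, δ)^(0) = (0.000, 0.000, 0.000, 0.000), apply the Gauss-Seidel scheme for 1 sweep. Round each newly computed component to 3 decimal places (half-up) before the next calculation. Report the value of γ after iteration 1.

0.250

Iteration 1:
  α = (0 - (1)·0.000 - (1)·0.000 - (2)·0.000) / (8) = 0.000
  β = (-10 - (1)·0.000 - (2)·0.000 - (3)·0.000) / (10) = -1.000
  γ = (3 - (4)·0.000 - (-1)·-1.000 - (2)·0.000) / (8) = 0.250
  δ = (-6 - (-1)·0.000 - (-1)·-1.000 - (-3)·0.250) / (6) = -1.042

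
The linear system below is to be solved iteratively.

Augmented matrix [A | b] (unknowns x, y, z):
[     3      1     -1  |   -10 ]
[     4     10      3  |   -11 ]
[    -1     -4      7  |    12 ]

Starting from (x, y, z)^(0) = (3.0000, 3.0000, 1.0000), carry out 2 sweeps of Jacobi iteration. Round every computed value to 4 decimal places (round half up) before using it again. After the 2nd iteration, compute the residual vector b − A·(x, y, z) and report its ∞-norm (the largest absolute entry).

Iteration 1:
  x = (-10 - (1)·3.0000 - (-1)·1.0000) / (3) = -4.0000
  y = (-11 - (4)·3.0000 - (3)·1.0000) / (10) = -2.6000
  z = (12 - (-1)·3.0000 - (-4)·3.0000) / (7) = 3.8571
Iteration 2:
  x = (-10 - (1)·-2.6000 - (-1)·3.8571) / (3) = -1.1810
  y = (-11 - (4)·-4.0000 - (3)·3.8571) / (10) = -0.6571
  z = (12 - (-1)·-4.0000 - (-4)·-2.6000) / (7) = -0.3429
Residual b − A·x = (-6.1428, 1.3237, 10.5909); ∞-norm = 10.5909

10.5909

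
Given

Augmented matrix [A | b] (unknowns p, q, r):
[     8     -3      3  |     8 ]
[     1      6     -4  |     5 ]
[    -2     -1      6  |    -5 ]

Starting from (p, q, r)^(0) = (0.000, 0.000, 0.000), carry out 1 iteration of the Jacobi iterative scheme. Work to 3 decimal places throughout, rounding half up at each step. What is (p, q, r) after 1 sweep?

(1.000, 0.833, -0.833)

Iteration 1:
  p = (8 - (-3)·0.000 - (3)·0.000) / (8) = 1.000
  q = (5 - (1)·0.000 - (-4)·0.000) / (6) = 0.833
  r = (-5 - (-2)·0.000 - (-1)·0.000) / (6) = -0.833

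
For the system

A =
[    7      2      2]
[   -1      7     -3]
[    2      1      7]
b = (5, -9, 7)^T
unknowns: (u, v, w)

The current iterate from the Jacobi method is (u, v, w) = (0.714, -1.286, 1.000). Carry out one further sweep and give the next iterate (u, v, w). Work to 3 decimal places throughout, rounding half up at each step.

(0.796, -0.755, 0.980)

One sweep:
  u = (5 - (2)·-1.286 - (2)·1.000) / (7) = 0.796
  v = (-9 - (-1)·0.714 - (-3)·1.000) / (7) = -0.755
  w = (7 - (2)·0.714 - (1)·-1.286) / (7) = 0.980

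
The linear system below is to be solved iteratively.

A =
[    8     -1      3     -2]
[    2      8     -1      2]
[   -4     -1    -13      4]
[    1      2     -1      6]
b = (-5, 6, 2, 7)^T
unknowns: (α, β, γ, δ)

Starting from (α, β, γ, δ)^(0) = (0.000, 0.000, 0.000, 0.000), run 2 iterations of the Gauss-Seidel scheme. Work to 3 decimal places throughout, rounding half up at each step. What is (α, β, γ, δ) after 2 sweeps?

(-0.259, 0.570, 0.179, 1.050)

Iteration 1:
  α = (-5 - (-1)·0.000 - (3)·0.000 - (-2)·0.000) / (8) = -0.625
  β = (6 - (2)·-0.625 - (-1)·0.000 - (2)·0.000) / (8) = 0.906
  γ = (2 - (-4)·-0.625 - (-1)·0.906 - (4)·0.000) / (-13) = -0.031
  δ = (7 - (1)·-0.625 - (2)·0.906 - (-1)·-0.031) / (6) = 0.964
Iteration 2:
  α = (-5 - (-1)·0.906 - (3)·-0.031 - (-2)·0.964) / (8) = -0.259
  β = (6 - (2)·-0.259 - (-1)·-0.031 - (2)·0.964) / (8) = 0.570
  γ = (2 - (-4)·-0.259 - (-1)·0.570 - (4)·0.964) / (-13) = 0.179
  δ = (7 - (1)·-0.259 - (2)·0.570 - (-1)·0.179) / (6) = 1.050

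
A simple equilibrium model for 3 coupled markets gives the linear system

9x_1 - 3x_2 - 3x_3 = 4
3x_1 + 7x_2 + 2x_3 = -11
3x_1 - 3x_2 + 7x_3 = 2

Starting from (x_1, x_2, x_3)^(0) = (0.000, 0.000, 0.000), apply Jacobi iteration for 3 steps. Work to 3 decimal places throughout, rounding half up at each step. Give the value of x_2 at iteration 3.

-1.413

Iteration 1:
  x_1 = (4 - (-3)·0.000 - (-3)·0.000) / (9) = 0.444
  x_2 = (-11 - (3)·0.000 - (2)·0.000) / (7) = -1.571
  x_3 = (2 - (3)·0.000 - (-3)·0.000) / (7) = 0.286
Iteration 2:
  x_1 = (4 - (-3)·-1.571 - (-3)·0.286) / (9) = 0.016
  x_2 = (-11 - (3)·0.444 - (2)·0.286) / (7) = -1.843
  x_3 = (2 - (3)·0.444 - (-3)·-1.571) / (7) = -0.578
Iteration 3:
  x_1 = (4 - (-3)·-1.843 - (-3)·-0.578) / (9) = -0.363
  x_2 = (-11 - (3)·0.016 - (2)·-0.578) / (7) = -1.413
  x_3 = (2 - (3)·0.016 - (-3)·-1.843) / (7) = -0.511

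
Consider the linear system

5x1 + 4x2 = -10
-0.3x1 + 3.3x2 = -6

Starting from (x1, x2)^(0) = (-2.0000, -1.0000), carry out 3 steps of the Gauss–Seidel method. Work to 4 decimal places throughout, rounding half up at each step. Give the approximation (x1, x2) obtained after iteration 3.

Iteration 1:
  x1 = (-10 - (4)·-1.0000) / (5) = -1.2000
  x2 = (-6 - (-0.3)·-1.2000) / (3.3) = -1.9273
Iteration 2:
  x1 = (-10 - (4)·-1.9273) / (5) = -0.4582
  x2 = (-6 - (-0.3)·-0.4582) / (3.3) = -1.8598
Iteration 3:
  x1 = (-10 - (4)·-1.8598) / (5) = -0.5122
  x2 = (-6 - (-0.3)·-0.5122) / (3.3) = -1.8647

(-0.5122, -1.8647)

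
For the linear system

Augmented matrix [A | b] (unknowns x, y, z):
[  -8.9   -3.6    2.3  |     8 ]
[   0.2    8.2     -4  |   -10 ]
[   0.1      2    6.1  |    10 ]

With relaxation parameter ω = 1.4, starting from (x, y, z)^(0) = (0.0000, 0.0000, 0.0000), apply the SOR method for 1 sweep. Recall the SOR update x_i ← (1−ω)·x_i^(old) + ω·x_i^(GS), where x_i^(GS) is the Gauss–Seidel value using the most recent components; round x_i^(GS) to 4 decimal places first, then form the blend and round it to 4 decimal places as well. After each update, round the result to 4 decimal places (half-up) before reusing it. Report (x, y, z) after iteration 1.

(-1.2585, -1.6643, 3.0878)

Iteration 1:
  x: GS value = (8 - (-3.6)·0.0000 - (2.3)·0.0000) / (-8.9) = -0.8989;  x ← (1−ω)·0.0000 + ω·-0.8989 = -1.2585
  y: GS value = (-10 - (0.2)·-1.2585 - (-4)·0.0000) / (8.2) = -1.1888;  y ← (1−ω)·0.0000 + ω·-1.1888 = -1.6643
  z: GS value = (10 - (0.1)·-1.2585 - (2)·-1.6643) / (6.1) = 2.2056;  z ← (1−ω)·0.0000 + ω·2.2056 = 3.0878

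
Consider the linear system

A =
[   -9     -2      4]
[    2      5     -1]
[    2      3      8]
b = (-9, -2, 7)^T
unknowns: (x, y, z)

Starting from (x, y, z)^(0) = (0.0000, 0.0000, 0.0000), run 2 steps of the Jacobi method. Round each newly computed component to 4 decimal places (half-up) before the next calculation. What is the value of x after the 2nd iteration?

Iteration 1:
  x = (-9 - (-2)·0.0000 - (4)·0.0000) / (-9) = 1.0000
  y = (-2 - (2)·0.0000 - (-1)·0.0000) / (5) = -0.4000
  z = (7 - (2)·0.0000 - (3)·0.0000) / (8) = 0.8750
Iteration 2:
  x = (-9 - (-2)·-0.4000 - (4)·0.8750) / (-9) = 1.4778
  y = (-2 - (2)·1.0000 - (-1)·0.8750) / (5) = -0.6250
  z = (7 - (2)·1.0000 - (3)·-0.4000) / (8) = 0.7750

1.4778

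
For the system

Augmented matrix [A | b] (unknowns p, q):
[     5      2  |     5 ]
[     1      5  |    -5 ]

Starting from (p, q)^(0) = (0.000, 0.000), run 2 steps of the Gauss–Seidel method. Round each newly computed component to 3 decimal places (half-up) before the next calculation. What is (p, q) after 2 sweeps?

Iteration 1:
  p = (5 - (2)·0.000) / (5) = 1.000
  q = (-5 - (1)·1.000) / (5) = -1.200
Iteration 2:
  p = (5 - (2)·-1.200) / (5) = 1.480
  q = (-5 - (1)·1.480) / (5) = -1.296

(1.480, -1.296)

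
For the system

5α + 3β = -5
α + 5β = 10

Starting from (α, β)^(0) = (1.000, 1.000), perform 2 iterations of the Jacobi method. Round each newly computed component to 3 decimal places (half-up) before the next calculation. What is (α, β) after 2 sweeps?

(-2.080, 2.320)

Iteration 1:
  α = (-5 - (3)·1.000) / (5) = -1.600
  β = (10 - (1)·1.000) / (5) = 1.800
Iteration 2:
  α = (-5 - (3)·1.800) / (5) = -2.080
  β = (10 - (1)·-1.600) / (5) = 2.320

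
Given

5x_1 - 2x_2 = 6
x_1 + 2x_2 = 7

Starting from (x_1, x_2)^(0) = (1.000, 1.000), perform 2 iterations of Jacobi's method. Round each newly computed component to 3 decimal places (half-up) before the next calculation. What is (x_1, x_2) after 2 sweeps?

(2.400, 2.700)

Iteration 1:
  x_1 = (6 - (-2)·1.000) / (5) = 1.600
  x_2 = (7 - (1)·1.000) / (2) = 3.000
Iteration 2:
  x_1 = (6 - (-2)·3.000) / (5) = 2.400
  x_2 = (7 - (1)·1.600) / (2) = 2.700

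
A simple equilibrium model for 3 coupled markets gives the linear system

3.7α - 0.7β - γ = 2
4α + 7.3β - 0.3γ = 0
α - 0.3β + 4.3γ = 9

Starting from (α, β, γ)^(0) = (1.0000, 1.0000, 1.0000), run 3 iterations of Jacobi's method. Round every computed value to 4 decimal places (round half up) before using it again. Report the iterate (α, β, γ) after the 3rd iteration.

(0.9452, -0.4545, 1.8356)

Iteration 1:
  α = (2 - (-0.7)·1.0000 - (-1)·1.0000) / (3.7) = 1.0000
  β = (0 - (4)·1.0000 - (-0.3)·1.0000) / (7.3) = -0.5068
  γ = (9 - (1)·1.0000 - (-0.3)·1.0000) / (4.3) = 1.9302
Iteration 2:
  α = (2 - (-0.7)·-0.5068 - (-1)·1.9302) / (3.7) = 0.9663
  β = (0 - (4)·1.0000 - (-0.3)·1.9302) / (7.3) = -0.4686
  γ = (9 - (1)·1.0000 - (-0.3)·-0.5068) / (4.3) = 1.8251
Iteration 3:
  α = (2 - (-0.7)·-0.4686 - (-1)·1.8251) / (3.7) = 0.9452
  β = (0 - (4)·0.9663 - (-0.3)·1.8251) / (7.3) = -0.4545
  γ = (9 - (1)·0.9663 - (-0.3)·-0.4686) / (4.3) = 1.8356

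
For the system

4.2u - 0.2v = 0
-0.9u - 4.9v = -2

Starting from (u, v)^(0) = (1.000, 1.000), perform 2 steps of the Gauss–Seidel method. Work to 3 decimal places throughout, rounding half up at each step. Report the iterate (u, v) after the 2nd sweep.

Iteration 1:
  u = (0 - (-0.2)·1.000) / (4.2) = 0.048
  v = (-2 - (-0.9)·0.048) / (-4.9) = 0.399
Iteration 2:
  u = (0 - (-0.2)·0.399) / (4.2) = 0.019
  v = (-2 - (-0.9)·0.019) / (-4.9) = 0.405

(0.019, 0.405)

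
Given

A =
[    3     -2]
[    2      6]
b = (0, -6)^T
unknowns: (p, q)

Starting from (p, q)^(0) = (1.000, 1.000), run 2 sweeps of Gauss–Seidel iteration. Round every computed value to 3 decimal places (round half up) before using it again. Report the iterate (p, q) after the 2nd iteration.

Iteration 1:
  p = (0 - (-2)·1.000) / (3) = 0.667
  q = (-6 - (2)·0.667) / (6) = -1.222
Iteration 2:
  p = (0 - (-2)·-1.222) / (3) = -0.815
  q = (-6 - (2)·-0.815) / (6) = -0.728

(-0.815, -0.728)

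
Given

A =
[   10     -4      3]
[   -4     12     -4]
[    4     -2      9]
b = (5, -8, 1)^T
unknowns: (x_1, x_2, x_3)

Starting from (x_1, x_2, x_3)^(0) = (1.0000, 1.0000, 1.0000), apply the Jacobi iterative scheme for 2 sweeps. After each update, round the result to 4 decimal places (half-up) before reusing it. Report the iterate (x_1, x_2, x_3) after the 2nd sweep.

(0.5333, -0.5037, -0.1556)

Iteration 1:
  x_1 = (5 - (-4)·1.0000 - (3)·1.0000) / (10) = 0.6000
  x_2 = (-8 - (-4)·1.0000 - (-4)·1.0000) / (12) = 0.0000
  x_3 = (1 - (4)·1.0000 - (-2)·1.0000) / (9) = -0.1111
Iteration 2:
  x_1 = (5 - (-4)·0.0000 - (3)·-0.1111) / (10) = 0.5333
  x_2 = (-8 - (-4)·0.6000 - (-4)·-0.1111) / (12) = -0.5037
  x_3 = (1 - (4)·0.6000 - (-2)·0.0000) / (9) = -0.1556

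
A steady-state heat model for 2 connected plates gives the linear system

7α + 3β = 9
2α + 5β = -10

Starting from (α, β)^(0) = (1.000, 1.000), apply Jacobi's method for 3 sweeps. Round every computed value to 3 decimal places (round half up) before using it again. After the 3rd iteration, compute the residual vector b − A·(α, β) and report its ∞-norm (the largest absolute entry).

1.748

Iteration 1:
  α = (9 - (3)·1.000) / (7) = 0.857
  β = (-10 - (2)·1.000) / (5) = -2.400
Iteration 2:
  α = (9 - (3)·-2.400) / (7) = 2.314
  β = (-10 - (2)·0.857) / (5) = -2.343
Iteration 3:
  α = (9 - (3)·-2.343) / (7) = 2.290
  β = (-10 - (2)·2.314) / (5) = -2.926
Residual b − A·x = (1.748, 0.050); ∞-norm = 1.748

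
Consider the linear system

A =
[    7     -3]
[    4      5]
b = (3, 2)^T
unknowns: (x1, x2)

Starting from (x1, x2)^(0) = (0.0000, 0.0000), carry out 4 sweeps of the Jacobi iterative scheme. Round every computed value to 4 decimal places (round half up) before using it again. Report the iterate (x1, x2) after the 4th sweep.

(0.3943, 0.0376)

Iteration 1:
  x1 = (3 - (-3)·0.0000) / (7) = 0.4286
  x2 = (2 - (4)·0.0000) / (5) = 0.4000
Iteration 2:
  x1 = (3 - (-3)·0.4000) / (7) = 0.6000
  x2 = (2 - (4)·0.4286) / (5) = 0.0571
Iteration 3:
  x1 = (3 - (-3)·0.0571) / (7) = 0.4530
  x2 = (2 - (4)·0.6000) / (5) = -0.0800
Iteration 4:
  x1 = (3 - (-3)·-0.0800) / (7) = 0.3943
  x2 = (2 - (4)·0.4530) / (5) = 0.0376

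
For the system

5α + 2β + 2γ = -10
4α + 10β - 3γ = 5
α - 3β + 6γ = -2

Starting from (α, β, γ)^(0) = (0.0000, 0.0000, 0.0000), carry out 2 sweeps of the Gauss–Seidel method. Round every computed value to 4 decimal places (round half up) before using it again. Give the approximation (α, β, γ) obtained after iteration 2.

Iteration 1:
  α = (-10 - (2)·0.0000 - (2)·0.0000) / (5) = -2.0000
  β = (5 - (4)·-2.0000 - (-3)·0.0000) / (10) = 1.3000
  γ = (-2 - (1)·-2.0000 - (-3)·1.3000) / (6) = 0.6500
Iteration 2:
  α = (-10 - (2)·1.3000 - (2)·0.6500) / (5) = -2.7800
  β = (5 - (4)·-2.7800 - (-3)·0.6500) / (10) = 1.8070
  γ = (-2 - (1)·-2.7800 - (-3)·1.8070) / (6) = 1.0335

(-2.7800, 1.8070, 1.0335)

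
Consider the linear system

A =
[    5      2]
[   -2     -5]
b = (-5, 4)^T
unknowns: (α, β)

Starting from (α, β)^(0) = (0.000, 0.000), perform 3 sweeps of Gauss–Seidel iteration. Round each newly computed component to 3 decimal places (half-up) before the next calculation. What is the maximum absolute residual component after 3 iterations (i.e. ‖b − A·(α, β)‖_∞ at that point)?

0.018

Iteration 1:
  α = (-5 - (2)·0.000) / (5) = -1.000
  β = (4 - (-2)·-1.000) / (-5) = -0.400
Iteration 2:
  α = (-5 - (2)·-0.400) / (5) = -0.840
  β = (4 - (-2)·-0.840) / (-5) = -0.464
Iteration 3:
  α = (-5 - (2)·-0.464) / (5) = -0.814
  β = (4 - (-2)·-0.814) / (-5) = -0.474
Residual b − A·x = (0.018, 0.002); ∞-norm = 0.018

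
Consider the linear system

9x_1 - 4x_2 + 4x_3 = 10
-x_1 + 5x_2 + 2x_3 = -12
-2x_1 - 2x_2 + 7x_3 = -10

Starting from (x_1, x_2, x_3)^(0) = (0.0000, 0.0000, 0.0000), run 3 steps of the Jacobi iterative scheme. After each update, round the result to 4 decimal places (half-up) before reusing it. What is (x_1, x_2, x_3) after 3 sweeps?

(1.1958, -1.5454, -1.6934)

Iteration 1:
  x_1 = (10 - (-4)·0.0000 - (4)·0.0000) / (9) = 1.1111
  x_2 = (-12 - (-1)·0.0000 - (2)·0.0000) / (5) = -2.4000
  x_3 = (-10 - (-2)·0.0000 - (-2)·0.0000) / (7) = -1.4286
Iteration 2:
  x_1 = (10 - (-4)·-2.4000 - (4)·-1.4286) / (9) = 0.6794
  x_2 = (-12 - (-1)·1.1111 - (2)·-1.4286) / (5) = -1.6063
  x_3 = (-10 - (-2)·1.1111 - (-2)·-2.4000) / (7) = -1.7968
Iteration 3:
  x_1 = (10 - (-4)·-1.6063 - (4)·-1.7968) / (9) = 1.1958
  x_2 = (-12 - (-1)·0.6794 - (2)·-1.7968) / (5) = -1.5454
  x_3 = (-10 - (-2)·0.6794 - (-2)·-1.6063) / (7) = -1.6934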